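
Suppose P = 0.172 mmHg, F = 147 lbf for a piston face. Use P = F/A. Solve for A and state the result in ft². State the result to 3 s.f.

Solving P = F/A for A: A = F/P.
P = 0.172 mmHg = 22.93 Pa; F = 147 lbf = 653.9 N.
A = 28.52 m²
28.52 m² × (1 ft² / 0.09290 m²) = 306.9 ft²

307 ft²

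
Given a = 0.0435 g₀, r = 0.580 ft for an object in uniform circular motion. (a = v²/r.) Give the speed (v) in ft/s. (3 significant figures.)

Rearranging: v = √(a·r).
a = 0.0435 g₀ = 0.4266 m/s²; r = 0.580 ft = 0.1768 m.
v = 0.2746 m/s
0.2746 m/s × (1 ft/s / 0.3048 m/s) = 0.9010 ft/s

0.901 ft/s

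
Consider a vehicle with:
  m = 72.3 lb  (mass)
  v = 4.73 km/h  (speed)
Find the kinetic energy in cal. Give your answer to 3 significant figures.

KE is given directly by: KE = ½mv².
m = 72.3 lb = 32.79 kg; v = 4.73 km/h = 1.314 m/s.
KE = 28.31 J
28.31 J × (1 cal / 4.184 J) = 6.765 cal

6.77 cal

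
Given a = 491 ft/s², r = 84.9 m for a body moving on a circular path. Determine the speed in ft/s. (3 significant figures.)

Solving a = v²/r for v: v = √(a·r).
a = 491 ft/s² = 149.7 m/s²; r = 84.9 m.
v = 112.7 m/s
112.7 m/s × (1 ft/s / 0.3048 m/s) = 369.8 ft/s

370 ft/s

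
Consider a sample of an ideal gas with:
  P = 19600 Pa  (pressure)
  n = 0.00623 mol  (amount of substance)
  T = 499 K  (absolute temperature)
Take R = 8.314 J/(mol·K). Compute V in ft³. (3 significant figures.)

From the ideal-gas law: V = nRT/P.
P = 19600 Pa; n = 0.00623 mol; T = 499 K; R = 8.314 J/(mol·K).
V = 0.001319 m³
0.001319 m³ × (1 ft³ / 0.02832 m³) = 0.04657 ft³

0.0466 ft³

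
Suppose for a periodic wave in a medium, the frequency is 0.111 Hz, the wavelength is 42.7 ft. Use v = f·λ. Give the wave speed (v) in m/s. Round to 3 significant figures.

1.44 m/s

v is given directly by: v = fλ.
f = 0.111 Hz; λ = 42.7 ft = 13.01 m.
v = 1.445 m/s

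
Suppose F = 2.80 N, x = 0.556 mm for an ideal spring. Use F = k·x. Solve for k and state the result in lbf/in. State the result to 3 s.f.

From Hooke's law: k = F/x.
F = 2.80 N; x = 0.556 mm = 5.560×10^-4 m.
k = 5036 N/m
5036 N/m × (1 lbf/in / 175.1 N/m) = 28.76 lbf/in

28.8 lbf/in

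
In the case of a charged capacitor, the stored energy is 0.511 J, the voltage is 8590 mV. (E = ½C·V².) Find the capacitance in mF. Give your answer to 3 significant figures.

13.9 mF

Solving E = ½C·V² for C: C = 2E/V².
E = 0.511 J; V = 8590 mV = 8.590 V.
C = 0.01385 F
0.01385 F × (1 mF / 0.001000 F) = 13.85 mF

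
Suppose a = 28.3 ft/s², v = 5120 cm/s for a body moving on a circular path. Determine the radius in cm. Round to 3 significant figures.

30400 cm

Rearranging: r = v²/a.
a = 28.3 ft/s² = 8.626 m/s²; v = 5120 cm/s = 51.20 m/s.
r = 303.9 m
303.9 m × (1 cm / 0.01000 m) = 30391 cm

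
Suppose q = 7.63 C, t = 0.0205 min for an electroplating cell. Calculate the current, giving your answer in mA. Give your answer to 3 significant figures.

Rearranging: I = q/t.
q = 7.63 C; t = 0.0205 min = 1.230 s.
I = 6.203 A
6.203 A × (1 mA / 0.001000 A) = 6203 mA

6200 mA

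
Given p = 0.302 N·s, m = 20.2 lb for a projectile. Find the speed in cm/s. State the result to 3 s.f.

Rearranging p = m·v for v: v = p/m.
p = 0.302 N·s = 0.3020 kg·m/s; m = 20.2 lb = 9.163 kg.
v = 0.03296 m/s
0.03296 m/s × (1 cm/s / 0.01000 m/s) = 3.296 cm/s

3.30 cm/s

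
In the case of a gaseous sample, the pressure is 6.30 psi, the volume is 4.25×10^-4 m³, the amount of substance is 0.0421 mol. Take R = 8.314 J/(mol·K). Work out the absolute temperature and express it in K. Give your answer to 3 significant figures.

52.7 K

From the ideal-gas law: T = PV/(nR).
P = 6.30 psi = 43437 Pa; V = 4.25×10^-4 m³; n = 0.0421 mol; R = 8.314 J/(mol·K).
T = 52.74 K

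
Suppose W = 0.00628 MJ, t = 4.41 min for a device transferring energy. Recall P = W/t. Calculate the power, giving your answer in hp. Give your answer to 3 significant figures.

Directly: P = W/t.
W = 0.00628 MJ = 6280 J; t = 4.41 min = 264.6 s.
P = 23.73 W  (the unit combination reduces to kg·m²/s³ = W)
23.73 W × (1 hp / 745.7 W) = 0.03183 hp

0.0318 hp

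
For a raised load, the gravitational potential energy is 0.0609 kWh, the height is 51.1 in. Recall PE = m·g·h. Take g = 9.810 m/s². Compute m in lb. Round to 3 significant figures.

Rearranging PE = m·g·h for m: m = PE/(g·h).
PE = 0.0609 kWh = 2.192×10^5 J; h = 51.1 in = 1.298 m; g = 9.810 m/s².
m = 17219 kg
17219 kg × (1 lb / 0.4536 kg) = 37960 lb

38000 lb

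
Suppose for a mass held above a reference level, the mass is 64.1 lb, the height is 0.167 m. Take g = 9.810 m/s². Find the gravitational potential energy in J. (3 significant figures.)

Directly: PE = mgh.
m = 64.1 lb = 29.08 kg; h = 0.167 m; g = 9.810 m/s².
PE = 47.63 J

47.6 J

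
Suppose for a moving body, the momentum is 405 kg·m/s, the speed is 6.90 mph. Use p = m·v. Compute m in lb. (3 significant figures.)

Rearranging p = m·v for m: m = p/v.
p = 405 kg·m/s; v = 6.90 mph = 3.085 m/s.
m = 131.3 kg
131.3 kg × (1 lb / 0.4536 kg) = 289.5 lb

289 lb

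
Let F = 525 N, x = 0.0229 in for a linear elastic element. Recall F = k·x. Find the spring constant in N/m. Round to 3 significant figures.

From Hooke's law: k = F/x.
F = 525 N; x = 0.0229 in = 5.817×10^-4 m.
k = 9.026×10^5 N/m

9.03×10^5 N/m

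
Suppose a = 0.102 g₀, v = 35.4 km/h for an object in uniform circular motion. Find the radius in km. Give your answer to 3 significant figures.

0.0967 km

Rearranging: r = v²/a.
a = 0.102 g₀ = 1.000 m/s²; v = 35.4 km/h = 9.833 m/s.
r = 96.67 m
96.67 m × (1 km / 1000 m) = 0.09667 km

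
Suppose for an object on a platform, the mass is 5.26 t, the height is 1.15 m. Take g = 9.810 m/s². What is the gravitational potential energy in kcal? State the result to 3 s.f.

Directly: PE = mgh.
m = 5.26 t = 5260 kg; h = 1.15 m; g = 9.810 m/s².
PE = 59341 J  (the unit combination reduces to kg·m²/s² = J)
59341 J × (1 kcal / 4184 J) = 14.18 kcal

14.2 kcal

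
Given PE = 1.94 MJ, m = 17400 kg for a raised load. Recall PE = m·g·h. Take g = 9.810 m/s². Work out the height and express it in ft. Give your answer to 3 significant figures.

Rearranging PE = m·g·h for h: h = PE/(m·g).
PE = 1.94 MJ = 1.940×10^6 J; m = 17400 kg; g = 9.810 m/s².
h = 11.37 m
11.37 m × (1 ft / 0.3048 m) = 37.29 ft

37.3 ft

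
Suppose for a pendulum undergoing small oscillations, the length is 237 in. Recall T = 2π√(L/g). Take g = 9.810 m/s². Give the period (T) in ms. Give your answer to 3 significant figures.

T is given directly by: T = 2π√(L/g).
L = 237 in = 6.020 m; g = 9.810 m/s².
T = 4.922 s
4.922 s × (1 ms / 0.001000 s) = 4922 ms

4920 ms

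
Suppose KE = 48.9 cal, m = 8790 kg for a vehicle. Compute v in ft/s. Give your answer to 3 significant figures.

Rearranging KE = ½mv² for v: v = √(2·KE/m).
KE = 48.9 cal = 204.6 J; m = 8790 kg.
v = 0.2158 m/s
0.2158 m/s × (1 ft/s / 0.3048 m/s) = 0.7079 ft/s

0.708 ft/s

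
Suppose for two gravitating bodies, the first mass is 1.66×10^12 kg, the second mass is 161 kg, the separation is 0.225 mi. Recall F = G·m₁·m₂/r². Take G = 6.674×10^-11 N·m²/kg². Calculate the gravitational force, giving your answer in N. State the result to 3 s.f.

0.136 N

From Newton's law of gravitation: F = Gm₁m₂/r².
m₁ = 1.66×10^12 kg; m₂ = 161 kg; r = 0.225 mi = 362.1 m; G = 6.674×10^-11 N·m²/kg².
F = 0.1360 N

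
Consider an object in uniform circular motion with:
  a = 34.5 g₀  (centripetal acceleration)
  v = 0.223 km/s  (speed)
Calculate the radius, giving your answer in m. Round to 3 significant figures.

147 m

Rearranging: r = v²/a.
a = 34.5 g₀ = 338.3 m/s²; v = 0.223 km/s = 223.0 m/s.
r = 147.0 m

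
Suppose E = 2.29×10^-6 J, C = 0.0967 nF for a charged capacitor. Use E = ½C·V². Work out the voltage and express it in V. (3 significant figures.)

218 V

Rearranging: V = √(2E/C).
E = 2.29×10^-6 J; C = 0.0967 nF = 9.670×10^-11 F.
V = 217.6 V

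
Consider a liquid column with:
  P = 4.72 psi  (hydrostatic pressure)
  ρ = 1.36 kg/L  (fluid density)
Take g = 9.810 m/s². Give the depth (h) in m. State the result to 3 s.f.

2.44 m

Rearranging P = ρ·g·h for h: h = P/(ρ·g).
P = 4.72 psi = 32543 Pa; ρ = 1.36 kg/L = 1360 kg/m³; g = 9.810 m/s².
h = 2.439 m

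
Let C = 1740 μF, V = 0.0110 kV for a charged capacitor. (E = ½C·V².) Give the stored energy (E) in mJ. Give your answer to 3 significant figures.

Directly: E = ½CV².
C = 1740 μF = 0.001740 F; V = 0.0110 kV = 11.00 V.
E = 0.1053 J
0.1053 J × (1 mJ / 0.001000 J) = 105.3 mJ

105 mJ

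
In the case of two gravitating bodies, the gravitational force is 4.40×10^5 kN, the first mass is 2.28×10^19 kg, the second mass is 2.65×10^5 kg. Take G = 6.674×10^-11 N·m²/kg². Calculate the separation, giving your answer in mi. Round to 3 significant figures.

Solving F = G·m₁·m₂/r² for r: r = √(G·m₁m₂/F).
F = 4.40×10^5 kN = 4.400×10^8 N; m₁ = 2.28×10^19 kg; m₂ = 2.65×10^5 kg; G = 6.674×10^-11 N·m²/kg².
r = 957.3 m
957.3 m × (1 mi / 1609 m) = 0.5949 mi

0.595 mi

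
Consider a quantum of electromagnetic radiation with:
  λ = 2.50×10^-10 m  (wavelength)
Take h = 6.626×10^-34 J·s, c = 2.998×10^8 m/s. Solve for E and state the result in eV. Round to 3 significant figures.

4960 eV

E is given directly by: E = hc/λ.
λ = 2.50×10^-10 m; h = 6.626×10^-34 J·s; c = 2.998×10^8 m/s.
E = 7.946×10^-16 J
7.946×10^-16 J × (1 eV / 1.602×10^-19 J) = 4959 eV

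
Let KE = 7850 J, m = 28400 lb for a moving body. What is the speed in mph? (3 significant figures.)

Rearranging KE = ½mv² for v: v = √(2·KE/m).
KE = 7850 J; m = 28400 lb = 12882 kg.
v = 1.104 m/s
1.104 m/s × (1 mph / 0.4470 m/s) = 2.470 mph

2.47 mph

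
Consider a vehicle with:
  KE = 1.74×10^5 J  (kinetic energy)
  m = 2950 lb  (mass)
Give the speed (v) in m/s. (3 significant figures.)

Rearranging: v = √(2·KE/m).
KE = 1.74×10^5 J; m = 2950 lb = 1338 kg.
v = 16.13 m/s

16.1 m/s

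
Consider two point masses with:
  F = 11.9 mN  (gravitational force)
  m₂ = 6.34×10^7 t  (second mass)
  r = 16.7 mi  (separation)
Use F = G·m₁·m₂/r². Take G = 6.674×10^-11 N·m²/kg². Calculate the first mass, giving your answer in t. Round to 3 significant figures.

2030 t

From Newton's law of gravitation: m₁ = F·r²/(G·m₂).
F = 11.9 mN = 0.01190 N; m₂ = 6.34×10^7 t = 6.340×10^10 kg; r = 16.7 mi = 26876 m; G = 6.674×10^-11 N·m²/kg².
m₁ = 2.031×10^6 kg
2.031×10^6 kg × (1 t / 1000 kg) = 2031 t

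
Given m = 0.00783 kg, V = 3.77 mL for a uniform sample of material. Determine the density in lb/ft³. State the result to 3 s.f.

ρ is given directly by: ρ = m/V.
m = 0.00783 kg; V = 3.77 mL = 3.770×10^-6 m³.
ρ = 2077 kg/m³
2077 kg/m³ × (1 lb/ft³ / 16.02 kg/m³) = 129.7 lb/ft³

130 lb/ft³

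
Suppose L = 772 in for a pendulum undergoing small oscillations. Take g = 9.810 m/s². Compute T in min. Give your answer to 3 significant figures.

0.148 min

T is given directly by: T = 2π√(L/g).
L = 772 in = 19.61 m; g = 9.810 m/s².
T = 8.883 s
8.883 s × (1 min / 60.00 s) = 0.1481 min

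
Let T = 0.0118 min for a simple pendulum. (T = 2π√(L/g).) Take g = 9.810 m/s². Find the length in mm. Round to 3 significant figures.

125 mm

Solving T = 2π√(L/g) for L: L = g·(T/2π)².
T = 0.0118 min = 0.7080 s; g = 9.810 m/s².
L = 0.1246 m
0.1246 m × (1 mm / 0.001000 m) = 124.6 mm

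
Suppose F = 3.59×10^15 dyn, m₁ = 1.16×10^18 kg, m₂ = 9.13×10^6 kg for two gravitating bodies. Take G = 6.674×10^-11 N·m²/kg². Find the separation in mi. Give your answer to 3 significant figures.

0.0872 mi

From Newton's law of gravitation: r = √(G·m₁m₂/F).
F = 3.59×10^15 dyn = 3.590×10^10 N; m₁ = 1.16×10^18 kg; m₂ = 9.13×10^6 kg; G = 6.674×10^-11 N·m²/kg².
r = 140.3 m
140.3 m × (1 mi / 1609 m) = 0.08719 mi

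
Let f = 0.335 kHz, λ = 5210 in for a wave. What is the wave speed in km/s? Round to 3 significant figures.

44.3 km/s

v is given directly by: v = fλ.
f = 0.335 kHz = 335.0 Hz; λ = 5210 in = 132.3 m.
v = 44332 m/s
44332 m/s × (1 km/s / 1000 m/s) = 44.33 km/s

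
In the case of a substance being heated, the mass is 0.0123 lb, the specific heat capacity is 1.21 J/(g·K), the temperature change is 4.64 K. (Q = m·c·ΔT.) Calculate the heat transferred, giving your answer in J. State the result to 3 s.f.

31.3 J

Q is given directly by: Q = mcΔT.
m = 0.0123 lb = 0.005579 kg; c = 1.21 J/(g·K) = 1210 J/(kg·K); ΔT = 4.64 K.
Q = 31.32 J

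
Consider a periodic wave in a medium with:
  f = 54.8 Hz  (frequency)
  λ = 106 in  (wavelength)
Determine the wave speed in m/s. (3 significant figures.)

v is given directly by: v = fλ.
f = 54.8 Hz; λ = 106 in = 2.692 m.
v = 147.5 m/s

148 m/s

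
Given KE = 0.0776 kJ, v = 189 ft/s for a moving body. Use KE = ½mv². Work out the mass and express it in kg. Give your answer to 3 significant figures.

0.0468 kg

Rearranging: m = 2·KE/v².
KE = 0.0776 kJ = 77.60 J; v = 189 ft/s = 57.61 m/s.
m = 0.04677 kg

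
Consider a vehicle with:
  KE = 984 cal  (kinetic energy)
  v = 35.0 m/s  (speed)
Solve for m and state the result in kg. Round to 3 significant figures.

6.72 kg

Rearranging: m = 2·KE/v².
KE = 984 cal = 4117 J; v = 35.0 m/s.
m = 6.722 kg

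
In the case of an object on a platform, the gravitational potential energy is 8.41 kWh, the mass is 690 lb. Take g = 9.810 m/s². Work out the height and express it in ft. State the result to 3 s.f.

Solving PE = m·g·h for h: h = PE/(m·g).
PE = 8.41 kWh = 3.028×10^7 J; m = 690 lb = 313.0 kg; g = 9.810 m/s².
h = 9861 m
9861 m × (1 ft / 0.3048 m) = 32352 ft

32400 ft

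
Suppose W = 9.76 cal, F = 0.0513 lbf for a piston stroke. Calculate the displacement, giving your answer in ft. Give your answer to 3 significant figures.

587 ft

Rearranging: d = W/F.
W = 9.76 cal = 40.84 J; F = 0.0513 lbf = 0.2282 N.
d = 179.0 m
179.0 m × (1 ft / 0.3048 m) = 587.1 ft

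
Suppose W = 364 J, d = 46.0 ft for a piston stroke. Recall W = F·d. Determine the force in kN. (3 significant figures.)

Rearranging: F = W/d.
W = 364 J; d = 46.0 ft = 14.02 m.
F = 25.96 N  (the unit combination reduces to kg·m/s² = N)
25.96 N × (1 kN / 1000 N) = 0.02596 kN

0.0260 kN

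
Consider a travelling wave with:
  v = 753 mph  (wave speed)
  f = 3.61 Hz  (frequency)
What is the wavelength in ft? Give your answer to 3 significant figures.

306 ft

Solving v = f·λ for λ: λ = v/f.
v = 753 mph = 336.6 m/s; f = 3.61 Hz.
λ = 93.25 m
93.25 m × (1 ft / 0.3048 m) = 305.9 ft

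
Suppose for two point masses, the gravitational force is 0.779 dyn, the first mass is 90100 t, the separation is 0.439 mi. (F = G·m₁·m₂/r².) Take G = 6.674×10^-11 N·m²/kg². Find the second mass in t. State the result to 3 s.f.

0.647 t

From Newton's law of gravitation: m₂ = F·r²/(G·m₁).
F = 0.779 dyn = 7.790×10^-6 N; m₁ = 90100 t = 9.010×10^7 kg; r = 0.439 mi = 706.5 m; G = 6.674×10^-11 N·m²/kg².
m₂ = 646.6 kg
646.6 kg × (1 t / 1000 kg) = 0.6466 t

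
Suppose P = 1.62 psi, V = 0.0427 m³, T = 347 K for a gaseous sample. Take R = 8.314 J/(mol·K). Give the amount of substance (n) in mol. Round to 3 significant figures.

From the ideal-gas law: n = PV/(RT).
P = 1.62 psi = 11170 Pa; V = 0.0427 m³; T = 347 K; R = 8.314 J/(mol·K).
n = 0.1653 mol

0.165 mol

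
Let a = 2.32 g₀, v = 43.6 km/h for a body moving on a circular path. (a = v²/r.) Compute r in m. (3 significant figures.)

6.45 m

Solving a = v²/r for r: r = v²/a.
a = 2.32 g₀ = 22.75 m/s²; v = 43.6 km/h = 12.11 m/s.
r = 6.447 m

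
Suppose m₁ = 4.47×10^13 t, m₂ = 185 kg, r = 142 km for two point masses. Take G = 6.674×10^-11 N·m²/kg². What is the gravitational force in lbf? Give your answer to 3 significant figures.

0.00615 lbf

From Newton's law of gravitation: F = Gm₁m₂/r².
m₁ = 4.47×10^13 t = 4.470×10^16 kg; m₂ = 185 kg; r = 142 km = 1.420×10^5 m; G = 6.674×10^-11 N·m²/kg².
F = 0.02737 N
0.02737 N × (1 lbf / 4.448 N) = 0.006153 lbf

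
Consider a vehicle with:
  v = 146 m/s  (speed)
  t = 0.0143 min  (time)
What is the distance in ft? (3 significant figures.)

411 ft

Rearranging v = d/t for d: d = v·t.
v = 146 m/s; t = 0.0143 min = 0.8580 s.
d = 125.3 m
125.3 m × (1 ft / 0.3048 m) = 411.0 ft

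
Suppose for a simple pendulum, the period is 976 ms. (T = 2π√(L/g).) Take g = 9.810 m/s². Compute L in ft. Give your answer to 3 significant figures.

0.777 ft

Rearranging: L = g·(T/2π)².
T = 976 ms = 0.9760 s; g = 9.810 m/s².
L = 0.2367 m
0.2367 m × (1 ft / 0.3048 m) = 0.7766 ft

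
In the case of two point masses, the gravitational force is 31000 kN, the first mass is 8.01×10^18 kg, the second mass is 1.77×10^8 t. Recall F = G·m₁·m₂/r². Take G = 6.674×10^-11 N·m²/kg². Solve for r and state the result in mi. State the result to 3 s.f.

From Newton's law of gravitation: r = √(G·m₁m₂/F).
F = 31000 kN = 3.100×10^7 N; m₁ = 8.01×10^18 kg; m₂ = 1.77×10^8 t = 1.770×10^11 kg; G = 6.674×10^-11 N·m²/kg².
r = 1.747×10^6 m
1.747×10^6 m × (1 mi / 1609 m) = 1086 mi

1090 mi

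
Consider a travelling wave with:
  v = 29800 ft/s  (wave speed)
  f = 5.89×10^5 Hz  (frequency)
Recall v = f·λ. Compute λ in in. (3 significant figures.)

Rearranging: λ = v/f.
v = 29800 ft/s = 9083 m/s; f = 5.89×10^5 Hz.
λ = 0.01542 m
0.01542 m × (1 in / 0.02540 m) = 0.6071 in

0.607 in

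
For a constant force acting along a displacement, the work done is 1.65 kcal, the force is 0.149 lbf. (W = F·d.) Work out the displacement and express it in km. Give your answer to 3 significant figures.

10.4 km

Solving W = F·d for d: d = W/F.
W = 1.65 kcal = 6904 J; F = 0.149 lbf = 0.6628 N.
d = 10416 m
10416 m × (1 km / 1000 m) = 10.42 km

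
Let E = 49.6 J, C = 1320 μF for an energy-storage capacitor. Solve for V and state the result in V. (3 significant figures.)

Solving E = ½C·V² for V: V = √(2E/C).
E = 49.6 J; C = 1320 μF = 0.001320 F.
V = 274.1 V

274 V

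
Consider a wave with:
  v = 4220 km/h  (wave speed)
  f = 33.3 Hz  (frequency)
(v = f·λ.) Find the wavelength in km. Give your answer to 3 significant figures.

0.0352 km

Solving v = f·λ for λ: λ = v/f.
v = 4220 km/h = 1172 m/s; f = 33.3 Hz.
λ = 35.20 m
35.20 m × (1 km / 1000 m) = 0.03520 km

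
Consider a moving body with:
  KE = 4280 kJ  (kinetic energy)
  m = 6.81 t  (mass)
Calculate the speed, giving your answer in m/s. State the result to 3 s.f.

35.5 m/s

Solving KE = ½mv² for v: v = √(2·KE/m).
KE = 4280 kJ = 4.280×10^6 J; m = 6.81 t = 6810 kg.
v = 35.45 m/s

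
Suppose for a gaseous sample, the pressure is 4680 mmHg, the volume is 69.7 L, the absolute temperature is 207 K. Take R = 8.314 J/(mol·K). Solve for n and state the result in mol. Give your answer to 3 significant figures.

Solving PV = nRT for n: n = PV/(RT).
P = 4680 mmHg = 6.239×10^5 Pa; V = 69.7 L = 0.06970 m³; T = 207 K; R = 8.314 J/(mol·K).
n = 25.27 mol

25.3 mol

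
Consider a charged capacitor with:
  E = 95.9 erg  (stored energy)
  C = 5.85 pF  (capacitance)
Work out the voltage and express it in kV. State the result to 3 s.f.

1.81 kV

Rearranging E = ½C·V² for V: V = √(2E/C).
E = 95.9 erg = 9.590×10^-6 J; C = 5.85 pF = 5.850×10^-12 F.
V = 1811 V
1811 V × (1 kV / 1000 V) = 1.811 kV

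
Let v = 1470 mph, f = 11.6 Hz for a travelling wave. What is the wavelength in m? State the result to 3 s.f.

Rearranging: λ = v/f.
v = 1470 mph = 657.1 m/s; f = 11.6 Hz.
λ = 56.65 m

56.7 m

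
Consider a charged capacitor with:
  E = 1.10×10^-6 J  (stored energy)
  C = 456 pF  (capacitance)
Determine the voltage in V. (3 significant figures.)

Rearranging: V = √(2E/C).
E = 1.10×10^-6 J; C = 456 pF = 4.560×10^-10 F.
V = 69.46 V

69.5 V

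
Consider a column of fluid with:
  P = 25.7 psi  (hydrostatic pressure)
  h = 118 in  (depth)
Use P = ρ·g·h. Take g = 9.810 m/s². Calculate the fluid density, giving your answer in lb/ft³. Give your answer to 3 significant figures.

376 lb/ft³

Rearranging P = ρ·g·h for ρ: ρ = P/(g·h).
P = 25.7 psi = 1.772×10^5 Pa; h = 118 in = 2.997 m; g = 9.810 m/s².
ρ = 6027 kg/m³
6027 kg/m³ × (1 lb/ft³ / 16.02 kg/m³) = 376.2 lb/ft³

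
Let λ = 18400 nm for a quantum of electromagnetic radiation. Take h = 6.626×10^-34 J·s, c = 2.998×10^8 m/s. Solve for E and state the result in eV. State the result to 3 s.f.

0.0674 eV

Directly: E = hc/λ.
λ = 18400 nm = 1.840×10^-5 m; h = 6.626×10^-34 J·s; c = 2.998×10^8 m/s.
E = 1.080×10^-20 J
1.080×10^-20 J × (1 eV / 1.602×10^-19 J) = 0.06738 eV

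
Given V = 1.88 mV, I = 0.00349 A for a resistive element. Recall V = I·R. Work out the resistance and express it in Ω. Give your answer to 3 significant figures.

0.539 Ω

From Ohm's law: R = V/I.
V = 1.88 mV = 0.001880 V; I = 0.00349 A.
R = 0.5387 Ω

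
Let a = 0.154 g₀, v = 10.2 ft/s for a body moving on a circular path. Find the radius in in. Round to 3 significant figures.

Rearranging a = v²/r for r: r = v²/a.
a = 0.154 g₀ = 1.510 m/s²; v = 10.2 ft/s = 3.109 m/s.
r = 6.400 m
6.400 m × (1 in / 0.02540 m) = 252.0 in

252 in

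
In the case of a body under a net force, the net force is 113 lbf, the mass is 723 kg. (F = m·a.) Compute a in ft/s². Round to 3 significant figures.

2.28 ft/s²

Solving F = m·a for a: a = F/m.
F = 113 lbf = 502.6 N; m = 723 kg.
a = 0.6952 m/s²
0.6952 m/s² × (1 ft/s² / 0.3048 m/s²) = 2.281 ft/s²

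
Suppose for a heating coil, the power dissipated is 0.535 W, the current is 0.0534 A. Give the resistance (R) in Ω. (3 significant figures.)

Rearranging: R = P/I².
P = 0.535 W; I = 0.0534 A.
R = 187.6 Ω

188 Ω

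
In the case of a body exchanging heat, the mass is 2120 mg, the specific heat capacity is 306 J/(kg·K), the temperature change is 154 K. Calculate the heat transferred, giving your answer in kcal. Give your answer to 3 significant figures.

Q is given directly by: Q = mcΔT.
m = 2120 mg = 0.002120 kg; c = 306 J/(kg·K); ΔT = 154 K.
Q = 99.90 J
99.90 J × (1 kcal / 4184 J) = 0.02388 kcal

0.0239 kcal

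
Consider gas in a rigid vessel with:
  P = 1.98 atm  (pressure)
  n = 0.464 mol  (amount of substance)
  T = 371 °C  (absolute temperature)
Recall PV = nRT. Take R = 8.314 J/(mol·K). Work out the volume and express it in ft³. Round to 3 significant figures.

0.437 ft³

Rearranging: V = nRT/P.
P = 1.98 atm = 2.006×10^5 Pa; n = 0.464 mol; T = 371 °C = 644.1 K; R = 8.314 J/(mol·K).
V = 0.01239 m³
0.01239 m³ × (1 ft³ / 0.02832 m³) = 0.4374 ft³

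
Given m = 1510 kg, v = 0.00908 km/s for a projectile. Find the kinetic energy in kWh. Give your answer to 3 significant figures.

0.0173 kWh

KE is given directly by: KE = ½mv².
m = 1510 kg; v = 0.00908 km/s = 9.080 m/s.
KE = 62247 J
62247 J × (1 kWh / 3.600×10^6 J) = 0.01729 kWh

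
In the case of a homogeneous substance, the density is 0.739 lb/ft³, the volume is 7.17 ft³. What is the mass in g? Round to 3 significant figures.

Rearranging: m = ρV.
ρ = 0.739 lb/ft³ = 11.84 kg/m³; V = 7.17 ft³ = 0.2030 m³.
m = 2.403 kg
2.403 kg × (1 g / 0.001000 kg) = 2403 g

2400 g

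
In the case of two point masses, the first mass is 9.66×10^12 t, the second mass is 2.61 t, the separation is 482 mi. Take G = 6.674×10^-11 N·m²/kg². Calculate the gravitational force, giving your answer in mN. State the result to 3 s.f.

2.80 mN

From Newton's law of gravitation: F = Gm₁m₂/r².
m₁ = 9.66×10^12 t = 9.660×10^15 kg; m₂ = 2.61 t = 2610 kg; r = 482 mi = 7.757×10^5 m; G = 6.674×10^-11 N·m²/kg².
F = 0.002796 N
0.002796 N × (1 mN / 0.001000 N) = 2.796 mN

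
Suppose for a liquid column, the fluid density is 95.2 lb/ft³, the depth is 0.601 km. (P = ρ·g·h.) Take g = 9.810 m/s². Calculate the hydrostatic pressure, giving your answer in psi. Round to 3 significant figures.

Directly: P = ρgh.
ρ = 95.2 lb/ft³ = 1525 kg/m³; h = 0.601 km = 601.0 m; g = 9.810 m/s².
P = 8.991×10^6 Pa
8.991×10^6 Pa × (1 psi / 6895 Pa) = 1304 psi

1300 psi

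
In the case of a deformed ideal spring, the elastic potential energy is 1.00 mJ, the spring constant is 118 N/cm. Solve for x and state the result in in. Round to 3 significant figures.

0.0162 in

Solving U = ½k·x² for x: x = √(2U/k).
U = 1.00 mJ = 0.001000 J; k = 118 N/cm = 11800 N/m.
x = 4.117×10^-4 m
4.117×10^-4 m × (1 in / 0.02540 m) = 0.01621 in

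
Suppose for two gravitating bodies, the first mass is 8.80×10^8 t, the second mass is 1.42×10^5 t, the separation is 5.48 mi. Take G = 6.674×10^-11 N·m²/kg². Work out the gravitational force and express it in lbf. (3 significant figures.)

24.1 lbf

From Newton's law of gravitation: F = Gm₁m₂/r².
m₁ = 8.80×10^8 t = 8.800×10^11 kg; m₂ = 1.42×10^5 t = 1.420×10^8 kg; r = 5.48 mi = 8819 m; G = 6.674×10^-11 N·m²/kg².
F = 107.2 N
107.2 N × (1 lbf / 4.448 N) = 24.11 lbf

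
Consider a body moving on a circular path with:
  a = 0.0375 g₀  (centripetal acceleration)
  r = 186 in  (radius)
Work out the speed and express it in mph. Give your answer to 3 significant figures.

Solving a = v²/r for v: v = √(a·r).
a = 0.0375 g₀ = 0.3677 m/s²; r = 186 in = 4.724 m.
v = 1.318 m/s
1.318 m/s × (1 mph / 0.4470 m/s) = 2.949 mph

2.95 mph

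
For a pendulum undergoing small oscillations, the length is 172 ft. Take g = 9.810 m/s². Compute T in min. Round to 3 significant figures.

0.242 min

T is given directly by: T = 2π√(L/g).
L = 172 ft = 52.43 m; g = 9.810 m/s².
T = 14.53 s
14.53 s × (1 min / 60.00 s) = 0.2421 min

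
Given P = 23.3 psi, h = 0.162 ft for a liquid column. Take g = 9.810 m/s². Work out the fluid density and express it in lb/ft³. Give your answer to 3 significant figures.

20700 lb/ft³

Solving P = ρ·g·h for ρ: ρ = P/(g·h).
P = 23.3 psi = 1.606×10^5 Pa; h = 0.162 ft = 0.04938 m; g = 9.810 m/s².
ρ = 3.316×10^5 kg/m³
3.316×10^5 kg/m³ × (1 lb/ft³ / 16.02 kg/m³) = 20704 lb/ft³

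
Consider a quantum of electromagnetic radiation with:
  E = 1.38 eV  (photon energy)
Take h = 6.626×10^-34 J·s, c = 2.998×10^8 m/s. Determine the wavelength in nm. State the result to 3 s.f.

Rearranging: λ = hc/E.
E = 1.38 eV = 2.211×10^-19 J; h = 6.626×10^-34 J·s; c = 2.998×10^8 m/s.
λ = 8.984×10^-7 m
8.984×10^-7 m × (1 nm / 1.000×10^-9 m) = 898.4 nm

898 nm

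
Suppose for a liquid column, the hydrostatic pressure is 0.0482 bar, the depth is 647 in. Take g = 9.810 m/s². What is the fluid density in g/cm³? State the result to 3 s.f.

Solving P = ρ·g·h for ρ: ρ = P/(g·h).
P = 0.0482 bar = 4820 Pa; h = 647 in = 16.43 m; g = 9.810 m/s².
ρ = 29.90 kg/m³
29.90 kg/m³ × (1 g/cm³ / 1000 kg/m³) = 0.02990 g/cm³

0.0299 g/cm³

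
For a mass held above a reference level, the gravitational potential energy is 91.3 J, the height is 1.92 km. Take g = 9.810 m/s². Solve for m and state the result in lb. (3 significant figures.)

0.0107 lb

Rearranging: m = PE/(g·h).
PE = 91.3 J; h = 1.92 km = 1920 m; g = 9.810 m/s².
m = 0.004847 kg
0.004847 kg × (1 lb / 0.4536 kg) = 0.01069 lb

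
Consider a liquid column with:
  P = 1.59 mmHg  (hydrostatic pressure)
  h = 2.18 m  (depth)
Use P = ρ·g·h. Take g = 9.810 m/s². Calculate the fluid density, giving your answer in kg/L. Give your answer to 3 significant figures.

Rearranging P = ρ·g·h for ρ: ρ = P/(g·h).
P = 1.59 mmHg = 212.0 Pa; h = 2.18 m; g = 9.810 m/s².
ρ = 9.912 kg/m³
9.912 kg/m³ × (1 kg/L / 1000 kg/m³) = 0.009912 kg/L

0.00991 kg/L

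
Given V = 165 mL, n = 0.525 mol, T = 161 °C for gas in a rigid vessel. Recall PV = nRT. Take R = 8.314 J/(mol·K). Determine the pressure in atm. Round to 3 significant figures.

Directly: P = nRT/V.
V = 165 mL = 1.650×10^-4 m³; n = 0.525 mol; T = 161 °C = 434.1 K; R = 8.314 J/(mol·K).
P = 1.148×10^7 Pa
1.148×10^7 Pa × (1 atm / 1.013×10^5 Pa) = 113.3 atm

113 atm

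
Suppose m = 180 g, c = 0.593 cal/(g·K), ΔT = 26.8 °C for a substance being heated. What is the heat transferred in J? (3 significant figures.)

12000 J

Directly: Q = mcΔT.
m = 180 g = 0.1800 kg; c = 0.593 cal/(g·K) = 2481 J/(kg·K); ΔT = 26.8 °C = 26.80 K.
Q = 11969 J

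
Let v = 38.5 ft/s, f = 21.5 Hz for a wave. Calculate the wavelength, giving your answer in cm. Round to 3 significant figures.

54.6 cm

Rearranging: λ = v/f.
v = 38.5 ft/s = 11.73 m/s; f = 21.5 Hz.
λ = 0.5458 m
0.5458 m × (1 cm / 0.01000 m) = 54.58 cm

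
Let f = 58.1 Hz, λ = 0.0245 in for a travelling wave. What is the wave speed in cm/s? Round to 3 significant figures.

3.62 cm/s

v is given directly by: v = fλ.
f = 58.1 Hz; λ = 0.0245 in = 6.223×10^-4 m.
v = 0.03616 m/s
0.03616 m/s × (1 cm/s / 0.01000 m/s) = 3.616 cm/s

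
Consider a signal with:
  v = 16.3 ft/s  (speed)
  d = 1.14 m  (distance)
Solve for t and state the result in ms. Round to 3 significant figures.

229 ms

Rearranging: t = d/v.
v = 16.3 ft/s = 4.968 m/s; d = 1.14 m.
t = 0.2295 s
0.2295 s × (1 ms / 0.001000 s) = 229.5 ms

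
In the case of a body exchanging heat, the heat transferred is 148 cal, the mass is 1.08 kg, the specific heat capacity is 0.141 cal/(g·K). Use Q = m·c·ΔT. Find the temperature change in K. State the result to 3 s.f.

0.972 K

Solving Q = m·c·ΔT for ΔT: ΔT = Q/(m·c).
Q = 148 cal = 619.2 J; m = 1.08 kg; c = 0.141 cal/(g·K) = 589.9 J/(kg·K).
ΔT = 0.9719 K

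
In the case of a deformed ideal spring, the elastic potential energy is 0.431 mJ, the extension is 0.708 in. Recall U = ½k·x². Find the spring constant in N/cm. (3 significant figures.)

0.0267 N/cm

Rearranging U = ½k·x² for k: k = 2U/x².
U = 0.431 mJ = 4.310×10^-4 J; x = 0.708 in = 0.01798 m.
k = 2.665 N/m
2.665 N/m × (1 N/cm / 100.0 N/m) = 0.02665 N/cm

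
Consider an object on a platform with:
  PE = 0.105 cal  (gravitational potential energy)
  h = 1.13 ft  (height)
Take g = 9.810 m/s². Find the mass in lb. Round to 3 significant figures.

Rearranging: m = PE/(g·h).
PE = 0.105 cal = 0.4393 J; h = 1.13 ft = 0.3444 m; g = 9.810 m/s².
m = 0.1300 kg
0.1300 kg × (1 lb / 0.4536 kg) = 0.2867 lb

0.287 lb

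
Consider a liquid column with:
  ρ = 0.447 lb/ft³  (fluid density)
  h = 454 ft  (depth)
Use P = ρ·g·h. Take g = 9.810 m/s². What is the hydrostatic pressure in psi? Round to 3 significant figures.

1.41 psi

P is given directly by: P = ρgh.
ρ = 0.447 lb/ft³ = 7.160 kg/m³; h = 454 ft = 138.4 m; g = 9.810 m/s².
P = 9720 Pa  (the unit combination reduces to kg/(m·s²) = Pa)
9720 Pa × (1 psi / 6895 Pa) = 1.410 psi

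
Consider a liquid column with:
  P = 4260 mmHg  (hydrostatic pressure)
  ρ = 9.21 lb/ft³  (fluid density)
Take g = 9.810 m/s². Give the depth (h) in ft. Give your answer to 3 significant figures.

Rearranging: h = P/(ρ·g).
P = 4260 mmHg = 5.680×10^5 Pa; ρ = 9.21 lb/ft³ = 147.5 kg/m³; g = 9.810 m/s².
h = 392.4 m
392.4 m × (1 ft / 0.3048 m) = 1287 ft

1290 ft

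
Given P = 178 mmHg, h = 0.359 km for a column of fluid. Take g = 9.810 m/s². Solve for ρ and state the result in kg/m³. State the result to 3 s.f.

6.74 kg/m³

Solving P = ρ·g·h for ρ: ρ = P/(g·h).
P = 178 mmHg = 23731 Pa; h = 0.359 km = 359.0 m; g = 9.810 m/s².
ρ = 6.738 kg/m³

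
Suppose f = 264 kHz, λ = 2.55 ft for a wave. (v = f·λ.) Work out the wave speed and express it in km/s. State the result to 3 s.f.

205 km/s

v is given directly by: v = fλ.
f = 264 kHz = 2.640×10^5 Hz; λ = 2.55 ft = 0.7772 m.
v = 2.052×10^5 m/s
2.052×10^5 m/s × (1 km/s / 1000 m/s) = 205.2 km/s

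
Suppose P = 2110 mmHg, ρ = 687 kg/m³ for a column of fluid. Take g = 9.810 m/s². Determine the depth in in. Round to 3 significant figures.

1640 in

Rearranging: h = P/(ρ·g).
P = 2110 mmHg = 2.813×10^5 Pa; ρ = 687 kg/m³; g = 9.810 m/s².
h = 41.74 m
41.74 m × (1 in / 0.02540 m) = 1643 in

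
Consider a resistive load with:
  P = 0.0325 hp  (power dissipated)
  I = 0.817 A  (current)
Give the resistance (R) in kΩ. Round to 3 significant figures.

0.0363 kΩ

Rearranging P = I²R for R: R = P/I².
P = 0.0325 hp = 24.24 W; I = 0.817 A.
R = 36.31 Ω
36.31 Ω × (1 kΩ / 1000 Ω) = 0.03631 kΩ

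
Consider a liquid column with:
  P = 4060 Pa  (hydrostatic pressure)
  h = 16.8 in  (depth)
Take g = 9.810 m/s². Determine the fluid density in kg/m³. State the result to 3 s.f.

970 kg/m³

Rearranging P = ρ·g·h for ρ: ρ = P/(g·h).
P = 4060 Pa; h = 16.8 in = 0.4267 m; g = 9.810 m/s².
ρ = 969.9 kg/m³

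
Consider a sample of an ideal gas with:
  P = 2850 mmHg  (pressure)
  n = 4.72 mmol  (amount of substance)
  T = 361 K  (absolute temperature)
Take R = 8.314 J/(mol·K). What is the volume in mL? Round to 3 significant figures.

Rearranging PV = nRT for V: V = nRT/P.
P = 2850 mmHg = 3.800×10^5 Pa; n = 4.72 mmol = 0.004720 mol; T = 361 K; R = 8.314 J/(mol·K).
V = 3.728×10^-5 m³
3.728×10^-5 m³ × (1 mL / 1.000×10^-6 m³) = 37.28 mL

37.3 mL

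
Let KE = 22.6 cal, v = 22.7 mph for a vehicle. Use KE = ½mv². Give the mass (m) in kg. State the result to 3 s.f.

1.84 kg

Rearranging KE = ½mv² for m: m = 2·KE/v².
KE = 22.6 cal = 94.56 J; v = 22.7 mph = 10.15 m/s.
m = 1.836 kg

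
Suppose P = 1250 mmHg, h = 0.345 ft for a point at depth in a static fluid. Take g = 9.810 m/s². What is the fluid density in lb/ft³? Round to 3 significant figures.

Solving P = ρ·g·h for ρ: ρ = P/(g·h).
P = 1250 mmHg = 1.667×10^5 Pa; h = 0.345 ft = 0.1052 m; g = 9.810 m/s².
ρ = 1.616×10^5 kg/m³
1.616×10^5 kg/m³ × (1 lb/ft³ / 16.02 kg/m³) = 10085 lb/ft³

10100 lb/ft³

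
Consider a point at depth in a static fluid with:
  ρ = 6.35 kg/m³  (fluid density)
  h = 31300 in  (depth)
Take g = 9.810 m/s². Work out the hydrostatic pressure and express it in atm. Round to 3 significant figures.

0.489 atm

Directly: P = ρgh.
ρ = 6.35 kg/m³; h = 31300 in = 795.0 m; g = 9.810 m/s².
P = 49525 Pa
49525 Pa × (1 atm / 1.013×10^5 Pa) = 0.4888 atm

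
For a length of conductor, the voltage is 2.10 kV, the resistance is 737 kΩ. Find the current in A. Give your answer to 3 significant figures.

From Ohm's law: I = V/R.
V = 2.10 kV = 2100 V; R = 737 kΩ = 7.370×10^5 Ω.
I = 0.002849 A

0.00285 A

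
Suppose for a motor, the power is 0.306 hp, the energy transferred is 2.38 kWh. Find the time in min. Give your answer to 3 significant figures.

626 min

Rearranging: t = W/P.
P = 0.306 hp = 228.2 W; W = 2.38 kWh = 8.568×10^6 J.
t = 37549 s
37549 s × (1 min / 60.00 s) = 625.8 min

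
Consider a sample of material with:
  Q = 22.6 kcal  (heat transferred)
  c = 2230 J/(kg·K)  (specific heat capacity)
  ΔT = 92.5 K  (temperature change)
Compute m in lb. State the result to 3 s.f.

Solving Q = m·c·ΔT for m: m = Q/(c·ΔT).
Q = 22.6 kcal = 94558 J; c = 2230 J/(kg·K); ΔT = 92.5 K.
m = 0.4584 kg
0.4584 kg × (1 lb / 0.4536 kg) = 1.011 lb

1.01 lb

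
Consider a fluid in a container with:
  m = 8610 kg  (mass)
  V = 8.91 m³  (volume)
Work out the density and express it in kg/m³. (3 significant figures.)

966 kg/m³

Directly: ρ = m/V.
m = 8610 kg; V = 8.91 m³.
ρ = 966.3 kg/m³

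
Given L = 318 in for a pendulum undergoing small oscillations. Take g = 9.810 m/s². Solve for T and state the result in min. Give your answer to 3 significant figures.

0.0950 min

T is given directly by: T = 2π√(L/g).
L = 318 in = 8.077 m; g = 9.810 m/s².
T = 5.701 s
5.701 s × (1 min / 60.00 s) = 0.09502 min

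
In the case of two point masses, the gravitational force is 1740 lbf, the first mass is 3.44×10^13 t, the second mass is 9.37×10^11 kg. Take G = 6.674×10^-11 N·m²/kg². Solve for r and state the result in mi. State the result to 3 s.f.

From Newton's law of gravitation: r = √(G·m₁m₂/F).
F = 1740 lbf = 7740 N; m₁ = 3.44×10^13 t = 3.440×10^16 kg; m₂ = 9.37×10^11 kg; G = 6.674×10^-11 N·m²/kg².
r = 1.667×10^7 m
1.667×10^7 m × (1 mi / 1609 m) = 10359 mi

10400 mi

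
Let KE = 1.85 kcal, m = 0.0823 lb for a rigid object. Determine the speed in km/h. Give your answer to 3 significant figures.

2320 km/h

Rearranging: v = √(2·KE/m).
KE = 1.85 kcal = 7740 J; m = 0.0823 lb = 0.03733 kg.
v = 644.0 m/s
644.0 m/s × (1 km/h / 0.2778 m/s) = 2318 km/h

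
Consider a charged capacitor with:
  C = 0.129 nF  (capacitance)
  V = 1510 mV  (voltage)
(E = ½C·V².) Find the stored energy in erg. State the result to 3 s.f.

E is given directly by: E = ½CV².
C = 0.129 nF = 1.290×10^-10 F; V = 1510 mV = 1.510 V.
E = 1.471×10^-10 J  (the unit combination reduces to kg·m²/s² = J)
1.471×10^-10 J × (1 erg / 1.000×10^-7 J) = 0.001471 erg

0.00147 erg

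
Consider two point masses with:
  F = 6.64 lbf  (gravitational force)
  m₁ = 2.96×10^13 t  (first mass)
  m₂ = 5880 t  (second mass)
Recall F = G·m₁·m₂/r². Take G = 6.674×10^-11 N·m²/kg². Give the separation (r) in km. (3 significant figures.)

Solving F = G·m₁·m₂/r² for r: r = √(G·m₁m₂/F).
F = 6.64 lbf = 29.54 N; m₁ = 2.96×10^13 t = 2.960×10^16 kg; m₂ = 5880 t = 5.880×10^6 kg; G = 6.674×10^-11 N·m²/kg².
r = 6.271×10^5 m
6.271×10^5 m × (1 km / 1000 m) = 627.1 km

627 km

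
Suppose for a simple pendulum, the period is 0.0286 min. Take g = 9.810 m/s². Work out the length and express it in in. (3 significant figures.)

28.8 in

Solving T = 2π√(L/g) for L: L = g·(T/2π)².
T = 0.0286 min = 1.716 s; g = 9.810 m/s².
L = 0.7317 m
0.7317 m × (1 in / 0.02540 m) = 28.81 in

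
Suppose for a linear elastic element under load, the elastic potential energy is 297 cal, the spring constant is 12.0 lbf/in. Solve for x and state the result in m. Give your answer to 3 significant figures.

Solving U = ½k·x² for x: x = √(2U/k).
U = 297 cal = 1243 J; k = 12.0 lbf/in = 2102 N/m.
x = 1.087 m

1.09 m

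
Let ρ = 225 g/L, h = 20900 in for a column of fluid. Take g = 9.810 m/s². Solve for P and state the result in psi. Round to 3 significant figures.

P is given directly by: P = ρgh.
ρ = 225 g/L = 225.0 kg/m³; h = 20900 in = 530.9 m; g = 9.810 m/s².
P = 1.172×10^6 Pa
1.172×10^6 Pa × (1 psi / 6895 Pa) = 169.9 psi

170 psi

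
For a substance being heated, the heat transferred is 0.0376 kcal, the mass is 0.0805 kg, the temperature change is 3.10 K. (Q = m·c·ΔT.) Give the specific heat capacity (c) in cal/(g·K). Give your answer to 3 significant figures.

Rearranging Q = m·c·ΔT for c: c = Q/(m·ΔT).
Q = 0.0376 kcal = 157.3 J; m = 0.0805 kg; ΔT = 3.10 K.
c = 630.4 J/(kg·K)
630.4 J/(kg·K) × (1 cal/(g·K) / 4184 J/(kg·K)) = 0.1507 cal/(g·K)

0.151 cal/(g·K)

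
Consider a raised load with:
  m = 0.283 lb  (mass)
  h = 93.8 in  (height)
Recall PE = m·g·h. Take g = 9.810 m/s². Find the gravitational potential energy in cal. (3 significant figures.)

0.717 cal

PE is given directly by: PE = mgh.
m = 0.283 lb = 0.1284 kg; h = 93.8 in = 2.383 m; g = 9.810 m/s².
PE = 3.000 J
3.000 J × (1 cal / 4.184 J) = 0.7171 cal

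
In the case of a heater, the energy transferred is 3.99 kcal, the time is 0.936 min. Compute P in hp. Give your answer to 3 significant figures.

Directly: P = W/t.
W = 3.99 kcal = 16694 J; t = 0.936 min = 56.16 s.
P = 297.3 W
297.3 W × (1 hp / 745.7 W) = 0.3986 hp

0.399 hp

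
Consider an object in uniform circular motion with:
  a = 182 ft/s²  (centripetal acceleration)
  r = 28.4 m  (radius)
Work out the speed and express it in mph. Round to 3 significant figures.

Rearranging: v = √(a·r).
a = 182 ft/s² = 55.47 m/s²; r = 28.4 m.
v = 39.69 m/s
39.69 m/s × (1 mph / 0.4470 m/s) = 88.79 mph

88.8 mph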